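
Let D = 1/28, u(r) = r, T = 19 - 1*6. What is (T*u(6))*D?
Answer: 39/14 ≈ 2.7857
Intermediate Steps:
T = 13 (T = 19 - 6 = 13)
D = 1/28 ≈ 0.035714
(T*u(6))*D = (13*6)*(1/28) = 78*(1/28) = 39/14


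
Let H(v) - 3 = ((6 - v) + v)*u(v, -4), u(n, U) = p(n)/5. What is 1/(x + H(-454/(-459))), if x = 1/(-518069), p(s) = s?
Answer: 396322785/1659374242 ≈ 0.23884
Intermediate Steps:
x = -1/518069 ≈ -1.9302e-6
u(n, U) = n/5
H(v) = 3 + 6*v/5 (H(v) = 3 + ((6 - v) + v)*(v/5) = 3 + 6*(v/5) = 3 + 6*v/5)
1/(x + H(-454/(-459))) = 1/(-1/518069 + (3 + 6*(-454/(-459))/5)) = 1/(-1/518069 + (3 + 6*(-454*(-1/459))/5)) = 1/(-1/518069 + (3 + (6/5)*(454/459))) = 1/(-1/518069 + (3 + 908/765)) = 1/(-1/518069 + 3203/765) = 1/(1659374242/396322785) = 396322785/1659374242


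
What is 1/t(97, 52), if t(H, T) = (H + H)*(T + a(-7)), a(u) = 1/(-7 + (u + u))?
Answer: 21/211654 ≈ 9.9219e-5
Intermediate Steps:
a(u) = 1/(-7 + 2*u)
t(H, T) = 2*H*(-1/21 + T) (t(H, T) = (H + H)*(T + 1/(-7 + 2*(-7))) = (2*H)*(T + 1/(-7 - 14)) = (2*H)*(T + 1/(-21)) = (2*H)*(T - 1/21) = (2*H)*(-1/21 + T) = 2*H*(-1/21 + T))
1/t(97, 52) = 1/((2/21)*97*(-1 + 21*52)) = 1/((2/21)*97*(-1 + 1092)) = 1/((2/21)*97*1091) = 1/(211654/21) = 21/211654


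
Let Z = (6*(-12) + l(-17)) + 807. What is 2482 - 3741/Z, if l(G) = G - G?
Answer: 606843/245 ≈ 2476.9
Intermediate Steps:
l(G) = 0
Z = 735 (Z = (6*(-12) + 0) + 807 = (-72 + 0) + 807 = -72 + 807 = 735)
2482 - 3741/Z = 2482 - 3741/735 = 2482 - 1*1247/245 = 2482 - 1247/245 = 606843/245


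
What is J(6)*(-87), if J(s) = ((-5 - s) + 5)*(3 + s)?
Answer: 4698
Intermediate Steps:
J(s) = -s*(3 + s) (J(s) = (-s)*(3 + s) = -s*(3 + s))
J(6)*(-87) = -1*6*(3 + 6)*(-87) = -1*6*9*(-87) = -54*(-87) = 4698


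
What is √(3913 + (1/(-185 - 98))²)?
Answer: √313388258/283 ≈ 62.554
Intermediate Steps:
√(3913 + (1/(-185 - 98))²) = √(3913 + (1/(-283))²) = √(3913 + (-1/283)²) = √(3913 + 1/80089) = √(313388258/80089) = √313388258/283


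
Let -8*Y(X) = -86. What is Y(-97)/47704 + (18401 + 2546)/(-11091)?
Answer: -3996545839/2116340256 ≈ -1.8884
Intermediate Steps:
Y(X) = 43/4 (Y(X) = -⅛*(-86) = 43/4)
Y(-97)/47704 + (18401 + 2546)/(-11091) = (43/4)/47704 + (18401 + 2546)/(-11091) = (43/4)*(1/47704) + 20947*(-1/11091) = 43/190816 - 20947/11091 = -3996545839/2116340256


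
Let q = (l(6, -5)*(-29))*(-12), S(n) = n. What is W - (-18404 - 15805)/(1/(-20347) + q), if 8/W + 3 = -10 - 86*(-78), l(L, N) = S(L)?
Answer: 932079625553/56886792365 ≈ 16.385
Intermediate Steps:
l(L, N) = L
q = 2088 (q = (6*(-29))*(-12) = -174*(-12) = 2088)
W = 8/6695 (W = 8/(-3 + (-10 - 86*(-78))) = 8/(-3 + (-10 + 6708)) = 8/(-3 + 6698) = 8/6695 ≈ 0.0011949)
W - (-18404 - 15805)/(1/(-20347) + q) = 8/6695 - (-18404 - 15805)/(1/(-20347) + 2088) = 8/6695 - (-34209)/(-1/20347 + 2088) = 8/6695 - (-34209)/42484535/20347 = 8/6695 - (-34209)*20347/42484535 = 8/6695 - 1*(-696050523/42484535) = 8/6695 + 696050523/42484535 = 932079625553/56886792365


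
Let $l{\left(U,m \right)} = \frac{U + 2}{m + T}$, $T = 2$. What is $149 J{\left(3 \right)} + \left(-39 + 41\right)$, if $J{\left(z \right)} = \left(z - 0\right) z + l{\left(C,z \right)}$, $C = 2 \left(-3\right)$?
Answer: $\frac{6119}{5} \approx 1223.8$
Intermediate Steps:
$C = -6$
$l{\left(U,m \right)} = \frac{2 + U}{2 + m}$ ($l{\left(U,m \right)} = \frac{U + 2}{m + 2} = \frac{2 + U}{2 + m}$)
$J{\left(z \right)} = z^{2} - \frac{4}{2 + z}$ ($J{\left(z \right)} = \left(z - 0\right) z + \frac{2 - 6}{2 + z} = \left(z + 0\right) z + \frac{1}{2 + z} \left(-4\right) = z z - \frac{4}{2 + z} = z^{2} - \frac{4}{2 + z}$)
$149 J{\left(3 \right)} + \left(-39 + 41\right) = 149 \frac{-4 + 3^{2} \left(2 + 3\right)}{2 + 3} + \left(-39 + 41\right) = 149 \frac{-4 + 9 \cdot 5}{5} + 2 = 149 \frac{-4 + 45}{5} + 2 = 149 \cdot \frac{1}{5} \cdot 41 + 2 = 149 \cdot \frac{41}{5} + 2 = \frac{6109}{5} + 2 = \frac{6119}{5}$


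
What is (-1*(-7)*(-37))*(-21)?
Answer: 5439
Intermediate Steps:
(-1*(-7)*(-37))*(-21) = (7*(-37))*(-21) = -259*(-21) = 5439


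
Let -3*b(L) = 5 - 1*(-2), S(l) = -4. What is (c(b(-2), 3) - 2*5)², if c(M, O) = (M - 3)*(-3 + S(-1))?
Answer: 6724/9 ≈ 747.11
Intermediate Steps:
b(L) = -7/3 (b(L) = -(5 - 1*(-2))/3 = -(5 + 2)/3 = -⅓*7 = -7/3)
c(M, O) = 21 - 7*M (c(M, O) = (M - 3)*(-3 - 4) = (-3 + M)*(-7) = 21 - 7*M)
(c(b(-2), 3) - 2*5)² = ((21 - 7*(-7/3)) - 2*5)² = ((21 + 49/3) - 10)² = (112/3 - 10)² = (82/3)² = 6724/9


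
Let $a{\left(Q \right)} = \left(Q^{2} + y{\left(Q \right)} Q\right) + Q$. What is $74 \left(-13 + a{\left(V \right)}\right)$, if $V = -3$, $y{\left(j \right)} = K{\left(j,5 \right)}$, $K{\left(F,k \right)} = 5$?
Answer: $-1628$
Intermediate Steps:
$y{\left(j \right)} = 5$
$a{\left(Q \right)} = Q^{2} + 6 Q$ ($a{\left(Q \right)} = \left(Q^{2} + 5 Q\right) + Q = Q^{2} + 6 Q$)
$74 \left(-13 + a{\left(V \right)}\right) = 74 \left(-13 - 3 \left(6 - 3\right)\right) = 74 \left(-13 - 9\right) = 74 \left(-22\right) = -1628$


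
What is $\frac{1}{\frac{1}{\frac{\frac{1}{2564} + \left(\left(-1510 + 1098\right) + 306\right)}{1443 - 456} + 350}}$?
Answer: $\frac{885462017}{2530668} \approx 349.89$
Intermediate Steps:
$\frac{1}{\frac{1}{\frac{\frac{1}{2564} + \left(\left(-1510 + 1098\right) + 306\right)}{1443 - 456} + 350}} = \frac{1}{\frac{1}{\frac{\frac{1}{2564} + \left(-412 + 306\right)}{1443 - 456} + 350}} = \frac{1}{\frac{1}{\frac{\frac{1}{2564} - 106}{987} + 350}} = \frac{1}{\frac{1}{\left(- \frac{271783}{2564}\right) \frac{1}{987} + 350}} = \frac{1}{\frac{1}{- \frac{271783}{2530668} + 350}} = \frac{1}{\frac{1}{\frac{885462017}{2530668}}} = \frac{1}{\frac{2530668}{885462017}} = \frac{885462017}{2530668}$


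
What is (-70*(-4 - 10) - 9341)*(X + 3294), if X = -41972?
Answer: 323386758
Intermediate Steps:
(-70*(-4 - 10) - 9341)*(X + 3294) = (-70*(-4 - 10) - 9341)*(-41972 + 3294) = (-70*(-14) - 9341)*(-38678) = (980 - 9341)*(-38678) = -8361*(-38678) = 323386758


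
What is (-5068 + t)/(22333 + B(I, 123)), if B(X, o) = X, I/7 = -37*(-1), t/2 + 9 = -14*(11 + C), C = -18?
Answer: -2445/11296 ≈ -0.21645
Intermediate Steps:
t = 178 (t = -18 + 2*(-14*(11 - 18)) = -18 + 2*(-14*(-7)) = -18 + 2*98 = -18 + 196 = 178)
I = 259 (I = 7*(-37*(-1)) = 7*37 = 259)
(-5068 + t)/(22333 + B(I, 123)) = (-5068 + 178)/(22333 + 259) = -4890/22592 = -4890*1/22592 = -2445/11296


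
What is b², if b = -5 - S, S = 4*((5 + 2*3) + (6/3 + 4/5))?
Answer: 90601/25 ≈ 3624.0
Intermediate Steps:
S = 276/5 (S = 4*((5 + 6) + (6*(⅓) + 4*(⅕))) = 4*(11 + (2 + ⅘)) = 4*(11 + 14/5) = 4*(69/5) = 276/5 ≈ 55.200)
b = -301/5 (b = -5 - 1*276/5 = -5 - 276/5 = -301/5 ≈ -60.200)
b² = (-301/5)² = 90601/25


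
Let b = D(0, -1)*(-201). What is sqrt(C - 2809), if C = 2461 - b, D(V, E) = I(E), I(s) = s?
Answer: 3*I*sqrt(61) ≈ 23.431*I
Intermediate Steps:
D(V, E) = E
b = 201 (b = -1*(-201) = 201)
C = 2260 (C = 2461 - 1*201 = 2461 - 201 = 2260)
sqrt(C - 2809) = sqrt(2260 - 2809) = sqrt(-549) = 3*I*sqrt(61)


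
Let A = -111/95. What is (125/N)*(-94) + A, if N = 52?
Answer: -561011/2470 ≈ -227.13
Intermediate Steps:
A = -111/95 (A = -111*1/95 = -111/95 ≈ -1.1684)
(125/N)*(-94) + A = (125/52)*(-94) - 111/95 = -5875/26 - 111/95 = -561011/2470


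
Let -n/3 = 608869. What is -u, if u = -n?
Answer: -1826607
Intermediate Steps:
n = -1826607 (n = -3*608869 = -1826607)
u = 1826607 (u = -1*(-1826607) = 1826607)
-u = -1*1826607 = -1826607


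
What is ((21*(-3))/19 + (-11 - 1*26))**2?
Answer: 586756/361 ≈ 1625.4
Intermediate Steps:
((21*(-3))/19 + (-11 - 1*26))**2 = (-63*1/19 + (-11 - 26))**2 = (-63/19 - 37)**2 = (-766/19)**2 = 586756/361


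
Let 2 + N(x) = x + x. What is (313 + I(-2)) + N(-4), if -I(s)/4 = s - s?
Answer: 303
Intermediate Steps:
I(s) = 0 (I(s) = -4*(s - s) = -4*0 = 0)
N(x) = -2 + 2*x (N(x) = -2 + (x + x) = -2 + 2*x)
(313 + I(-2)) + N(-4) = (313 + 0) + (-2 + 2*(-4)) = 313 + (-2 - 8) = 313 - 10 = 303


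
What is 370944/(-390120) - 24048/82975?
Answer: -334672368/269751725 ≈ -1.2407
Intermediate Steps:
370944/(-390120) - 24048/82975 = 370944*(-1/390120) - 24048*1/82975 = -15456/16255 - 24048/82975 = -334672368/269751725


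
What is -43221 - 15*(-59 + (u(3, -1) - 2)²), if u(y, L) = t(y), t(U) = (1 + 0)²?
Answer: -42351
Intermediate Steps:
t(U) = 1 (t(U) = 1² = 1)
u(y, L) = 1
-43221 - 15*(-59 + (u(3, -1) - 2)²) = -43221 - 15*(-59 + (1 - 2)²) = -43221 - 15*(-59 + (-1)²) = -43221 - 15*(-59 + 1) = -43221 - 15*(-58) = -43221 - 1*(-870) = -43221 + 870 = -42351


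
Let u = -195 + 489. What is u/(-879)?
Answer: -98/293 ≈ -0.33447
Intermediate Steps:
u = 294
u/(-879) = 294/(-879) = 294*(-1/879) = -98/293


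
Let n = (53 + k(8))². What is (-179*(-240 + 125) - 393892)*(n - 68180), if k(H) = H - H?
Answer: 24403451897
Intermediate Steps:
k(H) = 0
n = 2809 (n = (53 + 0)² = 53² = 2809)
(-179*(-240 + 125) - 393892)*(n - 68180) = (-179*(-240 + 125) - 393892)*(2809 - 68180) = (-179*(-115) - 393892)*(-65371) = (20585 - 393892)*(-65371) = -373307*(-65371) = 24403451897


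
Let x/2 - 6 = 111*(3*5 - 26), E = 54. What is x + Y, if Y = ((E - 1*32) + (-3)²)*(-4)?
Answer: -2554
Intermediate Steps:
Y = -124 (Y = ((54 - 1*32) + (-3)²)*(-4) = ((54 - 32) + 9)*(-4) = (22 + 9)*(-4) = 31*(-4) = -124)
x = -2430 (x = 12 + 2*(111*(3*5 - 26)) = 12 + 2*(111*(15 - 26)) = 12 + 2*(111*(-11)) = 12 + 2*(-1221) = 12 - 2442 = -2430)
x + Y = -2430 - 124 = -2554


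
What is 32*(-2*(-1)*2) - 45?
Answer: 83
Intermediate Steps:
32*(-2*(-1)*2) - 45 = 32*(2*2) - 45 = 32*4 - 45 = 128 - 45 = 83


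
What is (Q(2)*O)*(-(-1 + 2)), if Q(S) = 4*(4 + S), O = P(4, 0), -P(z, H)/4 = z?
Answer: 384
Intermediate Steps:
P(z, H) = -4*z
O = -16 (O = -4*4 = -16)
Q(S) = 16 + 4*S
(Q(2)*O)*(-(-1 + 2)) = ((16 + 4*2)*(-16))*(-(-1 + 2)) = ((16 + 8)*(-16))*(-1*1) = (24*(-16))*(-1) = -384*(-1) = 384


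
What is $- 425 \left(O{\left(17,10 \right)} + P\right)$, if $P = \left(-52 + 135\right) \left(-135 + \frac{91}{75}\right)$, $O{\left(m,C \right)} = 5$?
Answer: $\frac{14151599}{3} \approx 4.7172 \cdot 10^{6}$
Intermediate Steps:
$P = - \frac{832822}{75}$ ($P = 83 \left(-135 + 91 \cdot \frac{1}{75}\right) = 83 \left(-135 + \frac{91}{75}\right) = 83 \left(- \frac{10034}{75}\right) = - \frac{832822}{75} \approx -11104.0$)
$- 425 \left(O{\left(17,10 \right)} + P\right) = - 425 \left(5 - \frac{832822}{75}\right) = \left(-425\right) \left(- \frac{832447}{75}\right) = \frac{14151599}{3}$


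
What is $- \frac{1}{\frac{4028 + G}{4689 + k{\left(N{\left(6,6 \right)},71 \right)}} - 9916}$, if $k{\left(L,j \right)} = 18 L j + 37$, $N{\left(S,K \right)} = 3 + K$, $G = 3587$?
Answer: $\frac{16228}{160909233} \approx 0.00010085$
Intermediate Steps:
$k{\left(L,j \right)} = 37 + 18 L j$ ($k{\left(L,j \right)} = 18 L j + 37 = 37 + 18 L j$)
$- \frac{1}{\frac{4028 + G}{4689 + k{\left(N{\left(6,6 \right)},71 \right)}} - 9916} = - \frac{1}{\frac{4028 + 3587}{4689 + \left(37 + 18 \left(3 + 6\right) 71\right)} - 9916} = - \frac{1}{\frac{7615}{4689 + \left(37 + 18 \cdot 9 \cdot 71\right)} - 9916} = - \frac{1}{\frac{7615}{4689 + \left(37 + 11502\right)} - 9916} = - \frac{1}{\frac{7615}{4689 + 11539} - 9916} = - \frac{1}{\frac{7615}{16228} - 9916} = - \frac{1}{- \frac{160909233}{16228}} = \left(-1\right) \left(- \frac{16228}{160909233}\right) = \frac{16228}{160909233}$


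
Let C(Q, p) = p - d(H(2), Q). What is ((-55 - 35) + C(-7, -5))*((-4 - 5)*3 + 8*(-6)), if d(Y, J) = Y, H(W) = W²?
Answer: 7425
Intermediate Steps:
C(Q, p) = -4 + p (C(Q, p) = p - 1*2² = p - 1*4 = p - 4 = -4 + p)
((-55 - 35) + C(-7, -5))*((-4 - 5)*3 + 8*(-6)) = ((-55 - 35) + (-4 - 5))*((-4 - 5)*3 + 8*(-6)) = (-90 - 9)*(-9*3 - 48) = -99*(-27 - 48) = -99*(-75) = 7425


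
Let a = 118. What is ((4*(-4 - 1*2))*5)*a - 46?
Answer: -14206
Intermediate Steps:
((4*(-4 - 1*2))*5)*a - 46 = ((4*(-4 - 1*2))*5)*118 - 46 = ((4*(-4 - 2))*5)*118 - 46 = ((4*(-6))*5)*118 - 46 = -24*5*118 - 46 = -120*118 - 46 = -14160 - 46 = -14206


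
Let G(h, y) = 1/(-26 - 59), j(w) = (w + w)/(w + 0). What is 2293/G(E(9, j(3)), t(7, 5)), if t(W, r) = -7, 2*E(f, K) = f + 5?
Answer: -194905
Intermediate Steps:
j(w) = 2 (j(w) = (2*w)/w = 2)
E(f, K) = 5/2 + f/2 (E(f, K) = (f + 5)/2 = (5 + f)/2 = 5/2 + f/2)
G(h, y) = -1/85 (G(h, y) = 1/(-85) = -1/85)
2293/G(E(9, j(3)), t(7, 5)) = 2293/(-1/85) = 2293*(-85) = -194905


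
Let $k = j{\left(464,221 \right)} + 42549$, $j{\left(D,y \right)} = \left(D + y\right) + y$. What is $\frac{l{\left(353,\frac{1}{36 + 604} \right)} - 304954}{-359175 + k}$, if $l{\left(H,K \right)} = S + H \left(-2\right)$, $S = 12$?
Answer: $\frac{38206}{39465} \approx 0.9681$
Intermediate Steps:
$j{\left(D,y \right)} = D + 2 y$
$l{\left(H,K \right)} = 12 - 2 H$ ($l{\left(H,K \right)} = 12 + H \left(-2\right) = 12 - 2 H$)
$k = 43455$ ($k = \left(464 + 2 \cdot 221\right) + 42549 = \left(464 + 442\right) + 42549 = 906 + 42549 = 43455$)
$\frac{l{\left(353,\frac{1}{36 + 604} \right)} - 304954}{-359175 + k} = \frac{\left(12 - 706\right) - 304954}{-359175 + 43455} = \frac{\left(12 - 706\right) - 304954}{-315720} = \left(-694 - 304954\right) \left(- \frac{1}{315720}\right) = \left(-305648\right) \left(- \frac{1}{315720}\right) = \frac{38206}{39465}$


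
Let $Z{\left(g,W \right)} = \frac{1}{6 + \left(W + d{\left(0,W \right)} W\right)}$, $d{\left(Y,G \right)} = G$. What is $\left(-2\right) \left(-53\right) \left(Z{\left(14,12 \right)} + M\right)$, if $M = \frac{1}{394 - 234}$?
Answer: $\frac{8533}{6480} \approx 1.3168$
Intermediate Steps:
$Z{\left(g,W \right)} = \frac{1}{6 + W + W^{2}}$ ($Z{\left(g,W \right)} = \frac{1}{6 + \left(W + W W\right)} = \frac{1}{6 + \left(W + W^{2}\right)} = \frac{1}{6 + W + W^{2}}$)
$M = \frac{1}{160} \approx 0.00625$
$\left(-2\right) \left(-53\right) \left(Z{\left(14,12 \right)} + M\right) = \left(-2\right) \left(-53\right) \left(\frac{1}{6 + 12 + 12^{2}} + \frac{1}{160}\right) = 106 \left(\frac{1}{6 + 12 + 144} + \frac{1}{160}\right) = 106 \left(\frac{1}{162} + \frac{1}{160}\right) = 106 \cdot \frac{161}{12960} = \frac{8533}{6480}$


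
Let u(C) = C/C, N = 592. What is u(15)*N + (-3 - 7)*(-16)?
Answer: 752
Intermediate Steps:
u(C) = 1
u(15)*N + (-3 - 7)*(-16) = 1*592 + (-3 - 7)*(-16) = 592 - 10*(-16) = 592 + 160 = 752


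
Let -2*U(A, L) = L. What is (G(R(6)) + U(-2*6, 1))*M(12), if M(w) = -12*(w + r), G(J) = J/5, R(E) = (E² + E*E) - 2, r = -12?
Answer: 0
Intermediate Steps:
U(A, L) = -L/2
R(E) = -2 + 2*E² (R(E) = (E² + E²) - 2 = 2*E² - 2 = -2 + 2*E²)
G(J) = J/5 (G(J) = J*(⅕) = J/5)
M(w) = 144 - 12*w (M(w) = -12*(w - 12) = -12*(-12 + w) = 144 - 12*w)
(G(R(6)) + U(-2*6, 1))*M(12) = ((-2 + 2*6²)/5 - ½*1)*(144 - 12*12) = ((-2 + 2*36)/5 - ½)*(144 - 144) = ((-2 + 72)/5 - ½)*0 = ((⅕)*70 - ½)*0 = (14 - ½)*0 = (27/2)*0 = 0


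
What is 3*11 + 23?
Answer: 56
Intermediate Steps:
3*11 + 23 = 33 + 23 = 56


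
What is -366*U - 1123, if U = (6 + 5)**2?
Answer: -45409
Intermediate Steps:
U = 121 (U = 11**2 = 121)
-366*U - 1123 = -366*121 - 1123 = -44286 - 1123 = -45409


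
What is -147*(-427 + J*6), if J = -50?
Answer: 106869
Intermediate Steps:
-147*(-427 + J*6) = -147*(-427 - 50*6) = -147*(-427 - 300) = -147*(-727) = 106869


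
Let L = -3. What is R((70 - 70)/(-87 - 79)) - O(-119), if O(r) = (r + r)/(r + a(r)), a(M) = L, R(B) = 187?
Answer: 11288/61 ≈ 185.05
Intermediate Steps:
a(M) = -3
O(r) = 2*r/(-3 + r) (O(r) = (r + r)/(r - 3) = (2*r)/(-3 + r) = 2*r/(-3 + r))
R((70 - 70)/(-87 - 79)) - O(-119) = 187 - 2*(-119)/(-3 - 119) = 187 - 2*(-119)/(-122) = 187 - 2*(-119)*(-1)/122 = 187 - 1*119/61 = 187 - 119/61 = 11288/61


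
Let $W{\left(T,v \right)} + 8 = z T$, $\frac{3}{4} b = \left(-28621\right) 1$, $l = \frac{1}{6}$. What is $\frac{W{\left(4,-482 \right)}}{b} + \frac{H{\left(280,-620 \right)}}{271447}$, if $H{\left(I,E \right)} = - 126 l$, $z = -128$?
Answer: $\frac{105263289}{7769084587} \approx 0.013549$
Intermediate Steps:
$l = \frac{1}{6} \approx 0.16667$
$b = - \frac{114484}{3}$ ($b = \frac{4 \left(\left(-28621\right) 1\right)}{3} = \frac{4}{3} \left(-28621\right) = - \frac{114484}{3} \approx -38161.0$)
$H{\left(I,E \right)} = -21$ ($H{\left(I,E \right)} = \left(-126\right) \frac{1}{6} = -21$)
$W{\left(T,v \right)} = -8 - 128 T$
$\frac{W{\left(4,-482 \right)}}{b} + \frac{H{\left(280,-620 \right)}}{271447} = \frac{-8 - 512}{- \frac{114484}{3}} - \frac{21}{271447} = \left(-8 - 512\right) \left(- \frac{3}{114484}\right) - \frac{21}{271447} = \left(-520\right) \left(- \frac{3}{114484}\right) - \frac{21}{271447} = \frac{390}{28621} - \frac{21}{271447} = \frac{105263289}{7769084587}$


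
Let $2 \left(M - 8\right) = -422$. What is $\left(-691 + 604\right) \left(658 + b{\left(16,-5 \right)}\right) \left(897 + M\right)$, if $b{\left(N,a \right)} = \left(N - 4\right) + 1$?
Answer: $-40513638$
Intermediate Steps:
$b{\left(N,a \right)} = -3 + N$ ($b{\left(N,a \right)} = \left(-4 + N\right) + 1 = -3 + N$)
$M = -203$ ($M = 8 + \frac{1}{2} \left(-422\right) = 8 - 211 = -203$)
$\left(-691 + 604\right) \left(658 + b{\left(16,-5 \right)}\right) \left(897 + M\right) = \left(-691 + 604\right) \left(658 + \left(-3 + 16\right)\right) \left(897 - 203\right) = - 87 \left(658 + 13\right) 694 = \left(-87\right) 671 \cdot 694 = \left(-58377\right) 694 = -40513638$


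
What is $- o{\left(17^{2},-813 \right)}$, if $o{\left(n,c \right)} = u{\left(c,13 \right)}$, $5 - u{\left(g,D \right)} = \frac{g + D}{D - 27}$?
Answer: $\frac{365}{7} \approx 52.143$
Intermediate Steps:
$u{\left(g,D \right)} = 5 - \frac{D + g}{-27 + D}$ ($u{\left(g,D \right)} = 5 - \frac{g + D}{D - 27} = 5 - \frac{D + g}{-27 + D}$)
$o{\left(n,c \right)} = \frac{83}{14} + \frac{c}{14}$ ($o{\left(n,c \right)} = \frac{-135 - c + 4 \cdot 13}{-27 + 13} = \frac{-135 - c + 52}{-14} = - \frac{-83 - c}{14} = \frac{83}{14} + \frac{c}{14}$)
$- o{\left(17^{2},-813 \right)} = - (\frac{83}{14} + \frac{1}{14} \left(-813\right)) = - (\frac{83}{14} - \frac{813}{14}) = \left(-1\right) \left(- \frac{365}{7}\right) = \frac{365}{7}$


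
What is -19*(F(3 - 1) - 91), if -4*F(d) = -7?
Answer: 6783/4 ≈ 1695.8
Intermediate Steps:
F(d) = 7/4 (F(d) = -1/4*(-7) = 7/4)
-19*(F(3 - 1) - 91) = -19*(7/4 - 91) = -19*(-357/4) = 6783/4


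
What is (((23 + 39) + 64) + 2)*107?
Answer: 13696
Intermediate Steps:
(((23 + 39) + 64) + 2)*107 = ((62 + 64) + 2)*107 = (126 + 2)*107 = 128*107 = 13696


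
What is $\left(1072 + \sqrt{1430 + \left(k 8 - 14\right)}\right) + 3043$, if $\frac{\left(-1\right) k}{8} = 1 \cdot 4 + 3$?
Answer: $4115 + 22 \sqrt{2} \approx 4146.1$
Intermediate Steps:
$k = -56$ ($k = - 8 \left(1 \cdot 4 + 3\right) = - 8 \left(4 + 3\right) = \left(-8\right) 7 = -56$)
$\left(1072 + \sqrt{1430 + \left(k 8 - 14\right)}\right) + 3043 = \left(1072 + \sqrt{1430 - 462}\right) + 3043 = \left(1072 + \sqrt{968}\right) + 3043 = \left(1072 + 22 \sqrt{2}\right) + 3043 = 4115 + 22 \sqrt{2}$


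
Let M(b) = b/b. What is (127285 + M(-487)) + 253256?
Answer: 380542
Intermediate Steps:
M(b) = 1
(127285 + M(-487)) + 253256 = (127285 + 1) + 253256 = 127286 + 253256 = 380542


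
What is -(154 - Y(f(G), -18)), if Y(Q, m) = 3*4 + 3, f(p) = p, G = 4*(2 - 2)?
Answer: -139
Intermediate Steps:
G = 0 (G = 4*0 = 0)
Y(Q, m) = 15 (Y(Q, m) = 12 + 3 = 15)
-(154 - Y(f(G), -18)) = -(154 - 1*15) = -(154 - 15) = -1*139 = -139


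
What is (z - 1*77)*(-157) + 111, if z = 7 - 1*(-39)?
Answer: 4978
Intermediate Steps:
z = 46 (z = 7 + 39 = 46)
(z - 1*77)*(-157) + 111 = (46 - 1*77)*(-157) + 111 = (46 - 77)*(-157) + 111 = -31*(-157) + 111 = 4867 + 111 = 4978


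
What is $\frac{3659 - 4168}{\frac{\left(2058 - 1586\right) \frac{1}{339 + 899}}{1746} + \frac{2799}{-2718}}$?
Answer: $\frac{83067208866}{168024721} \approx 494.38$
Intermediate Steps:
$\frac{3659 - 4168}{\frac{\left(2058 - 1586\right) \frac{1}{339 + 899}}{1746} + \frac{2799}{-2718}} = \frac{3659 - 4168}{\frac{472}{1238} \cdot \frac{1}{1746} + 2799 \left(- \frac{1}{2718}\right)} = - \frac{509}{472 \cdot \frac{1}{1238} \cdot \frac{1}{1746} - \frac{311}{302}} = - \frac{509}{\frac{236}{619} \cdot \frac{1}{1746} - \frac{311}{302}} = - \frac{509}{\frac{118}{540387} - \frac{311}{302}} = - \frac{509}{- \frac{168024721}{163196874}} = \left(-509\right) \left(- \frac{163196874}{168024721}\right) = \frac{83067208866}{168024721}$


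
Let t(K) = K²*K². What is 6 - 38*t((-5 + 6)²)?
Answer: -32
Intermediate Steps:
t(K) = K⁴
6 - 38*t((-5 + 6)²) = 6 - 38*(-5 + 6)⁸ = 6 - 38*(1²)⁴ = 6 - 38*1⁴ = 6 - 38*1 = 6 - 38 = -32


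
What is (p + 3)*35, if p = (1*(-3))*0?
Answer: 105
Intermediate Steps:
p = 0 (p = -3*0 = 0)
(p + 3)*35 = (0 + 3)*35 = 3*35 = 105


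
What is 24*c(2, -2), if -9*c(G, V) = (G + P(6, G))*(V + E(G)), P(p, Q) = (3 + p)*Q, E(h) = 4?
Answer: -320/3 ≈ -106.67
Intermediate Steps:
P(p, Q) = Q*(3 + p)
c(G, V) = -10*G*(4 + V)/9 (c(G, V) = -(G + G*(3 + 6))*(V + 4)/9 = -(G + G*9)*(4 + V)/9 = -(G + 9*G)*(4 + V)/9 = -10*G*(4 + V)/9)
24*c(2, -2) = 24*((10/9)*2*(-4 - 1*(-2))) = 24*((10/9)*2*(-4 + 2)) = 24*((10/9)*2*(-2)) = 24*(-40/9) = -320/3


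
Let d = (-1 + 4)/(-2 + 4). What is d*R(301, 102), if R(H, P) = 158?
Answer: 237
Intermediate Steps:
d = 3/2 ≈ 1.5000
d*R(301, 102) = (3/2)*158 = 237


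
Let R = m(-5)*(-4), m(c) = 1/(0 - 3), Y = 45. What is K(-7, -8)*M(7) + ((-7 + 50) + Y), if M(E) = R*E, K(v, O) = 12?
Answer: 200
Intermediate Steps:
m(c) = -1/3 (m(c) = 1/(-3) = -1/3)
R = 4/3 (R = -1/3*(-4) = 4/3 ≈ 1.3333)
M(E) = 4*E/3
K(-7, -8)*M(7) + ((-7 + 50) + Y) = 12*((4/3)*7) + ((-7 + 50) + 45) = 12*(28/3) + (43 + 45) = 112 + 88 = 200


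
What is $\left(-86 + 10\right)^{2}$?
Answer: $5776$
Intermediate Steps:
$\left(-86 + 10\right)^{2} = \left(-76\right)^{2} = 5776$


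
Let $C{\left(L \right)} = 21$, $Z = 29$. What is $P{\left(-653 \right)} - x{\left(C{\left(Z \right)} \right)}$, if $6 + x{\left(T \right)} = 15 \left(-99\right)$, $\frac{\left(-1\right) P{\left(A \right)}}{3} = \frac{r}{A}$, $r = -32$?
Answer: $\frac{973527}{653} \approx 1490.9$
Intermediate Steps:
$P{\left(A \right)} = \frac{96}{A}$ ($P{\left(A \right)} = - 3 \left(- \frac{32}{A}\right) = \frac{96}{A}$)
$x{\left(T \right)} = -1491$ ($x{\left(T \right)} = -6 + 15 \left(-99\right) = -6 - 1485 = -1491$)
$P{\left(-653 \right)} - x{\left(C{\left(Z \right)} \right)} = \frac{96}{-653} - -1491 = 96 \left(- \frac{1}{653}\right) + 1491 = - \frac{96}{653} + 1491 = \frac{973527}{653}$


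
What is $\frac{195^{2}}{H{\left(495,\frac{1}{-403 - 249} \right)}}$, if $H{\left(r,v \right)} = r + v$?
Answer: $\frac{24792300}{322739} \approx 76.818$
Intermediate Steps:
$\frac{195^{2}}{H{\left(495,\frac{1}{-403 - 249} \right)}} = \frac{195^{2}}{495 + \frac{1}{-403 - 249}} = \frac{38025}{495 + \frac{1}{-652}} = \frac{38025}{495 - \frac{1}{652}} = \frac{38025}{\frac{322739}{652}} = 38025 \cdot \frac{652}{322739} = \frac{24792300}{322739}$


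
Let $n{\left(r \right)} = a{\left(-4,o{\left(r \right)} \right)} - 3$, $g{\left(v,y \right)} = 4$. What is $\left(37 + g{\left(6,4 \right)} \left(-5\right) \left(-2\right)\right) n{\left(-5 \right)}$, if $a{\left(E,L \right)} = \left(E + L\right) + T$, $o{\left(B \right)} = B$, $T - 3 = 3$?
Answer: $-462$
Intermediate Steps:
$T = 6$ ($T = 3 + 3 = 6$)
$a{\left(E,L \right)} = 6 + E + L$ ($a{\left(E,L \right)} = \left(E + L\right) + 6 = 6 + E + L$)
$n{\left(r \right)} = -1 + r$ ($n{\left(r \right)} = \left(6 - 4 + r\right) - 3 = \left(2 + r\right) - 3 = -1 + r$)
$\left(37 + g{\left(6,4 \right)} \left(-5\right) \left(-2\right)\right) n{\left(-5 \right)} = \left(37 + 4 \left(-5\right) \left(-2\right)\right) \left(-1 - 5\right) = \left(37 - -40\right) \left(-6\right) = \left(37 + 40\right) \left(-6\right) = 77 \left(-6\right) = -462$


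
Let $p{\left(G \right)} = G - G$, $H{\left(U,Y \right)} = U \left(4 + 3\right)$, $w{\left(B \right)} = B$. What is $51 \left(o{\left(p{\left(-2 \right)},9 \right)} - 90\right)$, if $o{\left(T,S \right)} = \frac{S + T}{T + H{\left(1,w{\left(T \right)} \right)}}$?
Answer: $- \frac{31671}{7} \approx -4524.4$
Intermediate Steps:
$H{\left(U,Y \right)} = 7 U$ ($H{\left(U,Y \right)} = U 7 = 7 U$)
$p{\left(G \right)} = 0$
$o{\left(T,S \right)} = \frac{S + T}{7 + T}$ ($o{\left(T,S \right)} = \frac{S + T}{T + 7 \cdot 1} = \frac{S + T}{T + 7} = \frac{S + T}{7 + T}$)
$51 \left(o{\left(p{\left(-2 \right)},9 \right)} - 90\right) = 51 \left(\frac{9 + 0}{7 + 0} - 90\right) = 51 \left(\frac{1}{7} \cdot 9 - 90\right) = 51 \left(\frac{9}{7} - 90\right) = 51 \left(- \frac{621}{7}\right) = - \frac{31671}{7}$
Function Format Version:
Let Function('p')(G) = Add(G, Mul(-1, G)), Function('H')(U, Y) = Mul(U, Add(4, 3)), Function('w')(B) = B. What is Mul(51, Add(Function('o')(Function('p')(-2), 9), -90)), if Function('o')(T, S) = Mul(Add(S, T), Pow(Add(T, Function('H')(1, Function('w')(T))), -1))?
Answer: Rational(-31671, 7) ≈ -4524.4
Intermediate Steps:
Function('H')(U, Y) = Mul(7, U) (Function('H')(U, Y) = Mul(U, 7) = Mul(7, U))
Function('p')(G) = 0
Function('o')(T, S) = Mul(Pow(Add(7, T), -1), Add(S, T)) (Function('o')(T, S) = Mul(Add(S, T), Pow(Add(T, Mul(7, 1)), -1)) = Mul(Add(S, T), Pow(Add(T, 7), -1)) = Mul(Add(S, T), Pow(Add(7, T), -1)) = Mul(Pow(Add(7, T), -1), Add(S, T)))
Mul(51, Add(Function('o')(Function('p')(-2), 9), -90)) = Mul(51, Add(Mul(Pow(Add(7, 0), -1), Add(9, 0)), -90)) = Mul(51, Add(Mul(Pow(7, -1), 9), -90)) = Mul(51, Add(Mul(Rational(1, 7), 9), -90)) = Mul(51, Add(Rational(9, 7), -90)) = Mul(51, Rational(-621, 7)) = Rational(-31671, 7)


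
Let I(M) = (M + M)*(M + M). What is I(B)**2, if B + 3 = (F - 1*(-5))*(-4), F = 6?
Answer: 78074896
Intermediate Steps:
B = -47 (B = -3 + (6 - 1*(-5))*(-4) = -3 + (6 + 5)*(-4) = -3 + 11*(-4) = -3 - 44 = -47)
I(M) = 4*M**2 (I(M) = (2*M)*(2*M) = 4*M**2)
I(B)**2 = (4*(-47)**2)**2 = (4*2209)**2 = 8836**2 = 78074896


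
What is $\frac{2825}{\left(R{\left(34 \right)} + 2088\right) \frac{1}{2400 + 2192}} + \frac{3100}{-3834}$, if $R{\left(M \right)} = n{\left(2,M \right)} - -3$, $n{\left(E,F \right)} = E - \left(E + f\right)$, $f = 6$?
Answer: $\frac{1657657270}{266463} \approx 6221.0$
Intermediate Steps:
$n{\left(E,F \right)} = -6$ ($n{\left(E,F \right)} = E - \left(E + 6\right) = E - \left(6 + E\right) = -6$)
$R{\left(M \right)} = -3$ ($R{\left(M \right)} = -6 - -3 = -6 + 3 = -3$)
$\frac{2825}{\left(R{\left(34 \right)} + 2088\right) \frac{1}{2400 + 2192}} + \frac{3100}{-3834} = \frac{2825}{\left(-3 + 2088\right) \frac{1}{2400 + 2192}} + \frac{3100}{-3834} = \frac{2825}{2085 \cdot \frac{1}{4592}} + 3100 \left(- \frac{1}{3834}\right) = \frac{2825}{2085 \cdot \frac{1}{4592}} - \frac{1550}{1917} = \frac{2825}{\frac{2085}{4592}} - \frac{1550}{1917} = 2825 \cdot \frac{4592}{2085} - \frac{1550}{1917} = \frac{2594480}{417} - \frac{1550}{1917} = \frac{1657657270}{266463}$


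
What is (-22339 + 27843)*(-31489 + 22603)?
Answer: -48908544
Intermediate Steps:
(-22339 + 27843)*(-31489 + 22603) = 5504*(-8886) = -48908544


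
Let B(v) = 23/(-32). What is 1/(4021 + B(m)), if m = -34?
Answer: 32/128649 ≈ 0.00024874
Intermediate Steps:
B(v) = -23/32 (B(v) = 23*(-1/32) = -23/32)
1/(4021 + B(m)) = 1/(4021 - 23/32) = 1/(128649/32) = 32/128649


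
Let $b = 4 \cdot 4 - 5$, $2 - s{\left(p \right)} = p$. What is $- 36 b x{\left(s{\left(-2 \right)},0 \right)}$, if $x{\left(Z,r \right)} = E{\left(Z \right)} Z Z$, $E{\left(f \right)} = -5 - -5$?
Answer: $0$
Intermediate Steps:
$E{\left(f \right)} = 0$ ($E{\left(f \right)} = -5 + 5 = 0$)
$s{\left(p \right)} = 2 - p$
$x{\left(Z,r \right)} = 0$ ($x{\left(Z,r \right)} = 0 Z Z = 0 Z = 0$)
$b = 11$ ($b = 16 - 5 = 11$)
$- 36 b x{\left(s{\left(-2 \right)},0 \right)} = \left(-36\right) 11 \cdot 0 = \left(-396\right) 0 = 0$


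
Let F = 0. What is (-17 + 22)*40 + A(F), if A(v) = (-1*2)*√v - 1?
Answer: 199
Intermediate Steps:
A(v) = -1 - 2*√v (A(v) = -2*√v - 1 = -1 - 2*√v)
(-17 + 22)*40 + A(F) = (-17 + 22)*40 + (-1 - 2*√0) = 5*40 + (-1 - 2*0) = 200 + (-1 + 0) = 200 - 1 = 199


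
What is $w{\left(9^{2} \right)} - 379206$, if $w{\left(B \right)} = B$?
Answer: $-379125$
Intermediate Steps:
$w{\left(9^{2} \right)} - 379206 = 9^{2} - 379206 = 81 - 379206 = -379125$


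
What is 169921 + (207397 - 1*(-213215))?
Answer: 590533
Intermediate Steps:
169921 + (207397 - 1*(-213215)) = 169921 + (207397 + 213215) = 169921 + 420612 = 590533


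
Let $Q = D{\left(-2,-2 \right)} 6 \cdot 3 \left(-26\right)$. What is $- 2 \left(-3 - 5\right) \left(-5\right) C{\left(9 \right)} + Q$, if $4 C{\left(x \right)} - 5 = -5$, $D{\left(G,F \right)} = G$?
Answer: $936$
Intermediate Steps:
$C{\left(x \right)} = 0$ ($C{\left(x \right)} = \frac{5}{4} + \frac{1}{4} \left(-5\right) = \frac{5}{4} - \frac{5}{4} = 0$)
$Q = 936$ ($Q = \left(-2\right) 6 \cdot 3 \left(-26\right) = \left(-12\right) 3 \left(-26\right) = \left(-36\right) \left(-26\right) = 936$)
$- 2 \left(-3 - 5\right) \left(-5\right) C{\left(9 \right)} + Q = - 2 \left(-3 - 5\right) \left(-5\right) 0 + 936 = \left(-2\right) \left(-8\right) \left(-5\right) 0 + 936 = 16 \left(-5\right) 0 + 936 = \left(-80\right) 0 + 936 = 0 + 936 = 936$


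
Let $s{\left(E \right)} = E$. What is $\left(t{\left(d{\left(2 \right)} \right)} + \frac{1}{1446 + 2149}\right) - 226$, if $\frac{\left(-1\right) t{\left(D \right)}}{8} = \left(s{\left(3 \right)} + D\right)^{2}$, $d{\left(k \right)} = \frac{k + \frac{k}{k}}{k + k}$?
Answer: $- \frac{2433813}{7190} \approx -338.5$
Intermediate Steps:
$d{\left(k \right)} = \frac{1 + k}{2 k}$ ($d{\left(k \right)} = \frac{k + 1}{2 k} = \left(1 + k\right) \frac{1}{2 k} = \frac{1 + k}{2 k}$)
$t{\left(D \right)} = - 8 \left(3 + D\right)^{2}$
$\left(t{\left(d{\left(2 \right)} \right)} + \frac{1}{1446 + 2149}\right) - 226 = \left(- 8 \left(3 + \frac{1 + 2}{2 \cdot 2}\right)^{2} + \frac{1}{1446 + 2149}\right) - 226 = \left(- 8 \left(3 + \frac{1}{2} \cdot \frac{1}{2} \cdot 3\right)^{2} + \frac{1}{3595}\right) - 226 = \left(- 8 \left(3 + \frac{3}{4}\right)^{2} + \frac{1}{3595}\right) - 226 = \left(- 8 \left(\frac{15}{4}\right)^{2} + \frac{1}{3595}\right) - 226 = \left(\left(-8\right) \frac{225}{16} + \frac{1}{3595}\right) - 226 = \left(- \frac{225}{2} + \frac{1}{3595}\right) - 226 = - \frac{808873}{7190} - 226 = - \frac{2433813}{7190}$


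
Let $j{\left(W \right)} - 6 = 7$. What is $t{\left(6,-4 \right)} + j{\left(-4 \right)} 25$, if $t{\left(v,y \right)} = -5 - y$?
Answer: $324$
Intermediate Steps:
$j{\left(W \right)} = 13$ ($j{\left(W \right)} = 6 + 7 = 13$)
$t{\left(6,-4 \right)} + j{\left(-4 \right)} 25 = \left(-5 - -4\right) + 13 \cdot 25 = \left(-5 + 4\right) + 325 = -1 + 325 = 324$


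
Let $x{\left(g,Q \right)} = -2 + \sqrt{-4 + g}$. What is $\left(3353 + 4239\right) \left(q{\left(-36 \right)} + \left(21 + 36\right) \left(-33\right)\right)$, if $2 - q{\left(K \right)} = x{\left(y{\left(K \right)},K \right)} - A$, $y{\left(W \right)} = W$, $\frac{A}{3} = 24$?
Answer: $-13703560 - 15184 i \sqrt{10} \approx -1.3704 \cdot 10^{7} - 48016.0 i$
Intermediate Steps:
$A = 72$ ($A = 3 \cdot 24 = 72$)
$q{\left(K \right)} = 76 - \sqrt{-4 + K}$ ($q{\left(K \right)} = 2 - \left(\left(-2 + \sqrt{-4 + K}\right) - 72\right) = 2 - \left(-74 + \sqrt{-4 + K}\right) = 76 - \sqrt{-4 + K}$)
$\left(3353 + 4239\right) \left(q{\left(-36 \right)} + \left(21 + 36\right) \left(-33\right)\right) = \left(3353 + 4239\right) \left(\left(76 - \sqrt{-4 - 36}\right) + \left(21 + 36\right) \left(-33\right)\right) = 7592 \left(\left(76 - \sqrt{-40}\right) + 57 \left(-33\right)\right) = 7592 \left(\left(76 - 2 i \sqrt{10}\right) - 1881\right) = 7592 \left(-1805 - 2 i \sqrt{10}\right) = -13703560 - 15184 i \sqrt{10}$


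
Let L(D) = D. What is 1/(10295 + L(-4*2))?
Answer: 1/10287 ≈ 9.7210e-5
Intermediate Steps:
1/(10295 + L(-4*2)) = 1/(10295 - 4*2) = 1/(10295 - 8) = 1/10287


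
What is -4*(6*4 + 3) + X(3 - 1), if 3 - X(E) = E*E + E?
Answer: -111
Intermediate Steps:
X(E) = 3 - E - E**2 (X(E) = 3 - (E*E + E) = 3 - (E**2 + E) = 3 - (E + E**2) = 3 + (-E - E**2) = 3 - E - E**2)
-4*(6*4 + 3) + X(3 - 1) = -4*(6*4 + 3) + (3 - (3 - 1) - (3 - 1)**2) = -4*(24 + 3) + (3 - 1*2 - 1*2**2) = -4*27 + (3 - 2 - 1*4) = -108 + (3 - 2 - 4) = -108 - 3 = -111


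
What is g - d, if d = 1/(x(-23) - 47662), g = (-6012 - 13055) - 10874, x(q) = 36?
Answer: -1425970065/47626 ≈ -29941.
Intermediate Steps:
g = -29941 (g = -19067 - 10874 = -29941)
d = -1/47626 (d = 1/(36 - 47662) = 1/(-47626) = -1/47626 ≈ -2.0997e-5)
g - d = -29941 - 1*(-1/47626) = -29941 + 1/47626 = -1425970065/47626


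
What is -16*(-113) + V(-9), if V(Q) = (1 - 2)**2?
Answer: 1809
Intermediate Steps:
V(Q) = 1 (V(Q) = (-1)**2 = 1)
-16*(-113) + V(-9) = -16*(-113) + 1 = 1808 + 1 = 1809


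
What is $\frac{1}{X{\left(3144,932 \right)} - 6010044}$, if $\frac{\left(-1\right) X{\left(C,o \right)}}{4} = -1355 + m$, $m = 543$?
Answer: $- \frac{1}{6006796} \approx -1.6648 \cdot 10^{-7}$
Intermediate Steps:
$X{\left(C,o \right)} = 3248$ ($X{\left(C,o \right)} = - 4 \left(-1355 + 543\right) = \left(-4\right) \left(-812\right) = 3248$)
$\frac{1}{X{\left(3144,932 \right)} - 6010044} = \frac{1}{3248 - 6010044} = \frac{1}{-6006796} = - \frac{1}{6006796}$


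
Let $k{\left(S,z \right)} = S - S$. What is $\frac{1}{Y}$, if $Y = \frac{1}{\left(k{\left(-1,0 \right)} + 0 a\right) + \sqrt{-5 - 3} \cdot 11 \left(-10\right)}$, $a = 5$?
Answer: $- 220 i \sqrt{2} \approx - 311.13 i$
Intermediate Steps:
$k{\left(S,z \right)} = 0$
$Y = \frac{i \sqrt{2}}{440}$ ($Y = \frac{1}{\left(0 + 0 \cdot 5\right) + \sqrt{-5 - 3} \cdot 11 \left(-10\right)} = \frac{1}{\left(0 + 0\right) + \sqrt{-8} \cdot 11 \left(-10\right)} = \frac{1}{0 + 2 i \sqrt{2} \cdot 11 \left(-10\right)} = \frac{1}{0 + 22 i \sqrt{2} \left(-10\right)} = \frac{1}{0 - 220 i \sqrt{2}} = \frac{1}{\left(-220\right) i \sqrt{2}} = \frac{i \sqrt{2}}{440} \approx 0.0032141 i$)
$\frac{1}{Y} = \frac{1}{\frac{1}{440} i \sqrt{2}} = - 220 i \sqrt{2}$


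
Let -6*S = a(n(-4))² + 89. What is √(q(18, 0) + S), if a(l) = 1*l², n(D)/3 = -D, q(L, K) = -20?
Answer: I*√125670/6 ≈ 59.083*I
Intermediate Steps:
n(D) = -3*D (n(D) = 3*(-D) = -3*D)
a(l) = l²
S = -20825/6 (S = -(((-3*(-4))²)² + 89)/6 = -((12²)² + 89)/6 = -(144² + 89)/6 = -(20736 + 89)/6 = -⅙*20825 = -20825/6 ≈ -3470.8)
√(q(18, 0) + S) = √(-20 - 20825/6) = √(-20945/6) = I*√125670/6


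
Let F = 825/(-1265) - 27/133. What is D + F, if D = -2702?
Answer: -8268034/3059 ≈ -2702.9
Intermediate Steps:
F = -2616/3059 (F = 825*(-1/1265) - 27*1/133 = -15/23 - 27/133 = -2616/3059 ≈ -0.85518)
D + F = -2702 - 2616/3059 = -8268034/3059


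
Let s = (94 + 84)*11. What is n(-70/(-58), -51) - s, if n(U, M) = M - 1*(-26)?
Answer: -1983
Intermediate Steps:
s = 1958 (s = 178*11 = 1958)
n(U, M) = 26 + M (n(U, M) = M + 26 = 26 + M)
n(-70/(-58), -51) - s = (26 - 51) - 1*1958 = -25 - 1958 = -1983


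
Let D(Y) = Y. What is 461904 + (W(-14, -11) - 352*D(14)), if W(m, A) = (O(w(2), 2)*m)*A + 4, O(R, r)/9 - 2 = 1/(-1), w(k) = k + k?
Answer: 458366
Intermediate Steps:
w(k) = 2*k
O(R, r) = 9 (O(R, r) = 18 + 9/(-1) = 18 + 9*(-1) = 18 - 9 = 9)
W(m, A) = 4 + 9*A*m (W(m, A) = (9*m)*A + 4 = 9*A*m + 4 = 4 + 9*A*m)
461904 + (W(-14, -11) - 352*D(14)) = 461904 + ((4 + 9*(-11)*(-14)) - 352*14) = 461904 + ((4 + 1386) - 4928) = 461904 + (1390 - 4928) = 461904 - 3538 = 458366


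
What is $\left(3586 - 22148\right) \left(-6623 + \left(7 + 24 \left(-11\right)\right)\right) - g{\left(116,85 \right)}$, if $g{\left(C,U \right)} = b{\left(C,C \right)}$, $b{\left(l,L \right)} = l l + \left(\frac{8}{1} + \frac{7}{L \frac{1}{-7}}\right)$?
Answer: $\frac{14812399185}{116} \approx 1.2769 \cdot 10^{8}$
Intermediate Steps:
$b{\left(l,L \right)} = 8 + l^{2} - \frac{49}{L}$ ($b{\left(l,L \right)} = l^{2} + \left(8 \cdot 1 + \frac{7}{L \left(- \frac{1}{7}\right)}\right) = l^{2} + \left(8 + \frac{7}{\left(- \frac{1}{7}\right) L}\right) = l^{2} + \left(8 + 7 \left(- \frac{7}{L}\right)\right) = l^{2} + \left(8 - \frac{49}{L}\right) = 8 + l^{2} - \frac{49}{L}$)
$g{\left(C,U \right)} = 8 + C^{2} - \frac{49}{C}$
$\left(3586 - 22148\right) \left(-6623 + \left(7 + 24 \left(-11\right)\right)\right) - g{\left(116,85 \right)} = \left(3586 - 22148\right) \left(-6623 + \left(7 + 24 \left(-11\right)\right)\right) - \left(8 + 116^{2} - \frac{49}{116}\right) = - 18562 \left(-6623 + \left(7 - 264\right)\right) - \left(8 + 13456 - \frac{49}{116}\right) = - 18562 \left(-6623 - 257\right) - \left(8 + 13456 - \frac{49}{116}\right) = \left(-18562\right) \left(-6880\right) - \frac{1561775}{116} = 127706560 - \frac{1561775}{116} = \frac{14812399185}{116}$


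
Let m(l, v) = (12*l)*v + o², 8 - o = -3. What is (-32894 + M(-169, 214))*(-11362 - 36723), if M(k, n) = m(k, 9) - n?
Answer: 2463827315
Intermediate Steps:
o = 11 (o = 8 - 1*(-3) = 8 + 3 = 11)
m(l, v) = 121 + 12*l*v (m(l, v) = (12*l)*v + 11² = 12*l*v + 121 = 121 + 12*l*v)
M(k, n) = 121 - n + 108*k (M(k, n) = (121 + 12*k*9) - n = (121 + 108*k) - n = 121 - n + 108*k)
(-32894 + M(-169, 214))*(-11362 - 36723) = (-32894 + (121 - 1*214 + 108*(-169)))*(-11362 - 36723) = (-32894 + (121 - 214 - 18252))*(-48085) = (-32894 - 18345)*(-48085) = -51239*(-48085) = 2463827315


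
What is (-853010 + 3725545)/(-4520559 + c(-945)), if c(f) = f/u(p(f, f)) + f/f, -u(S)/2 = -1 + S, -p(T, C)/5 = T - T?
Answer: -5745070/9042061 ≈ -0.63537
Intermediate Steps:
p(T, C) = 0 (p(T, C) = -5*(T - T) = -5*0 = 0)
u(S) = 2 - 2*S (u(S) = -2*(-1 + S) = 2 - 2*S)
c(f) = 1 + f/2 (c(f) = f/(2 - 2*0) + f/f = f/(2 + 0) + 1 = f/2 + 1 = 1 + f/2)
(-853010 + 3725545)/(-4520559 + c(-945)) = (-853010 + 3725545)/(-4520559 + (1 + (½)*(-945))) = 2872535/(-4520559 + (1 - 945/2)) = 2872535/(-4520559 - 943/2) = 2872535/(-9042061/2) = 2872535*(-2/9042061) = -5745070/9042061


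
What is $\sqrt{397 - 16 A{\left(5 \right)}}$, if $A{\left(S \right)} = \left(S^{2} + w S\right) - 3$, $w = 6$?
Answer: $i \sqrt{435} \approx 20.857 i$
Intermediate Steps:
$A{\left(S \right)} = -3 + S^{2} + 6 S$ ($A{\left(S \right)} = \left(S^{2} + 6 S\right) - 3 = -3 + S^{2} + 6 S$)
$\sqrt{397 - 16 A{\left(5 \right)}} = \sqrt{397 - 16 \left(-3 + 5^{2} + 6 \cdot 5\right)} = \sqrt{397 - 16 \left(-3 + 25 + 30\right)} = \sqrt{397 - 832} = \sqrt{-435} = i \sqrt{435}$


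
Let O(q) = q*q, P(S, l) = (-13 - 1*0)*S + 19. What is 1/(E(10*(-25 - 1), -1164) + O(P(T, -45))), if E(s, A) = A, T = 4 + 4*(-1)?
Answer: -1/803 ≈ -0.0012453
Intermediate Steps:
T = 0 (T = 4 - 4 = 0)
P(S, l) = 19 - 13*S (P(S, l) = (-13 + 0)*S + 19 = -13*S + 19 = 19 - 13*S)
O(q) = q²
1/(E(10*(-25 - 1), -1164) + O(P(T, -45))) = 1/(-1164 + (19 - 13*0)²) = 1/(-1164 + (19 + 0)²) = 1/(-1164 + 19²) = 1/(-1164 + 361) = 1/(-803) = -1/803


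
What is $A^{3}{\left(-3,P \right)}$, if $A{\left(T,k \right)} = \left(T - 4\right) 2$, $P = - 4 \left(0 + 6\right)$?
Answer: $-2744$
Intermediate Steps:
$P = -24$ ($P = \left(-4\right) 6 = -24$)
$A{\left(T,k \right)} = -8 + 2 T$ ($A{\left(T,k \right)} = \left(-4 + T\right) 2 = -8 + 2 T$)
$A^{3}{\left(-3,P \right)} = \left(-8 + 2 \left(-3\right)\right)^{3} = \left(-8 - 6\right)^{3} = \left(-14\right)^{3} = -2744$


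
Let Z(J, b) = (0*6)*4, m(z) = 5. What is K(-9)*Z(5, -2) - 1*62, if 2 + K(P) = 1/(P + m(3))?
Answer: -62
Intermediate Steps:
K(P) = -2 + 1/(5 + P) (K(P) = -2 + 1/(P + 5) = -2 + 1/(5 + P))
Z(J, b) = 0 (Z(J, b) = 0*4 = 0)
K(-9)*Z(5, -2) - 1*62 = ((-9 - 2*(-9))/(5 - 9))*0 - 1*62 = ((-9 + 18)/(-4))*0 - 62 = -¼*9*0 - 62 = -9/4*0 - 62 = 0 - 62 = -62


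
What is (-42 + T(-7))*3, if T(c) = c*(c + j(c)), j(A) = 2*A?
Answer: 315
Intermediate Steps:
T(c) = 3*c**2 (T(c) = c*(c + 2*c) = c*(3*c) = 3*c**2)
(-42 + T(-7))*3 = (-42 + 3*(-7)**2)*3 = (-42 + 3*49)*3 = (-42 + 147)*3 = 105*3 = 315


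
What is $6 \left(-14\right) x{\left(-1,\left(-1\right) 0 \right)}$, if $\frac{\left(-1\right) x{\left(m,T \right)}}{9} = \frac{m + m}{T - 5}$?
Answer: $\frac{1512}{5} \approx 302.4$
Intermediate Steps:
$x{\left(m,T \right)} = - \frac{18 m}{-5 + T}$ ($x{\left(m,T \right)} = - 9 \frac{m + m}{T - 5} = - 9 \frac{2 m}{-5 + T} = - \frac{18 m}{-5 + T}$)
$6 \left(-14\right) x{\left(-1,\left(-1\right) 0 \right)} = 6 \left(-14\right) \left(\left(-18\right) \left(-1\right) \frac{1}{-5 - 0}\right) = - 84 \left(\left(-18\right) \left(-1\right) \frac{1}{-5 + 0}\right) = - 84 \left(\left(-18\right) \left(-1\right) \frac{1}{-5}\right) = - 84 \left(\left(-18\right) \left(-1\right) \left(- \frac{1}{5}\right)\right) = \left(-84\right) \left(- \frac{18}{5}\right) = \frac{1512}{5}$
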